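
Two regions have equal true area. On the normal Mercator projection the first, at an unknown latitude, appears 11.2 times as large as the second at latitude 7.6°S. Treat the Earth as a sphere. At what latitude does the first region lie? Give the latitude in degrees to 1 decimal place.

72.8°

Mercator areal scale is sec²φ, so apparent-area ratio = sec²φ₁ / sec²φ₂ = cos²φ₂ / cos²φ₁.
cos²φ₂ / cos²φ₁ = 11.2  ⇒  cos φ₁ = cos 7.6° / √11.2 = 0.9912/3.347 = 0.2962.
φ₁ = arccos(0.2962) ≈ 72.8°.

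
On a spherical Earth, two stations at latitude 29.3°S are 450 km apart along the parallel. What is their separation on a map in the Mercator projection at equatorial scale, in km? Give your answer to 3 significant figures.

516 km

For Mercator, h = k = sec φ (a conformal cylindrical projection has a single point scale, 1/cos φ).
Along the parallel, k = sec 29.3° = 1/0.8721 = 1.147.
Map distance = 450 × 1.147 ≈ 516 km.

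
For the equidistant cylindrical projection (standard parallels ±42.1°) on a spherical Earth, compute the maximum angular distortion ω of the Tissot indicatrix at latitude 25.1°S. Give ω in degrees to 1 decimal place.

With standard parallel φ₀ = 42.1°, the equirectangular projection gives x = Rλ cos φ₀, y = Rφ, so h = 1 and k = cos 42.1° / cos φ.
At 25.1°: h = 1.000, k = 0.8193; principal scales a = 1.000, b = 0.8193.
sin(ω/2) = (a − b)/(a + b) = 0.1807/1.819 = 0.09930, so ω = 2 arcsin(0.09930) ≈ 11.4°.

11.4°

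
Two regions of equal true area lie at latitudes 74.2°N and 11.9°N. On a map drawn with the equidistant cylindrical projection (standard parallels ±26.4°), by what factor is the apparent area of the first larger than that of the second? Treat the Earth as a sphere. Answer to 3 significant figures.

With standard parallel φ₀ = 26.4°, the equirectangular projection gives x = Rλ cos φ₀, y = Rφ, so h = 1 and k = cos 26.4° / cos φ.
Areal scale at 74.2°: h·k = 1.000 × 3.290 = 3.290.
Areal scale at 11.9°: h·k = 1.000 × 0.9154 = 0.9154.
Ratio = 3.290/0.9154 ≈ 3.59.

3.59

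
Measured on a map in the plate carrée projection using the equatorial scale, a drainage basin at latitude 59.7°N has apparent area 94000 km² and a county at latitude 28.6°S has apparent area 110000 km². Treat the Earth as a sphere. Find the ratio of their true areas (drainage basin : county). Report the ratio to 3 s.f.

0.491

Plate carrée has h = 1 and k = sec φ, giving areal scale sec φ; true area = (apparent area) · cos φ.
True area of drainage basin: 94000 × cos(59.7°) = 94000 × 0.5045 = 47430 km².
True area of county: 110000 × cos(28.6°) = 110000 × 0.8780 = 96580 km².
Ratio = 47430 / 96580 ≈ 0.491.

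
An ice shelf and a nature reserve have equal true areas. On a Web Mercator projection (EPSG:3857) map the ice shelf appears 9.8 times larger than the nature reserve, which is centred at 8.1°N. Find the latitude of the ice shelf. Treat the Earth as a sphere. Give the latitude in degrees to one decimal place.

71.6°

On Mercator, (apparent₁)/(apparent₂) = sec²φ₁ / sec²φ₂ when true areas are equal.
cos²φ₂ / cos²φ₁ = 9.8  ⇒  cos φ₁ = cos 8.1° / √9.8 = 0.9900/3.130 = 0.3163.
φ₁ = arccos(0.3163) ≈ 71.6°.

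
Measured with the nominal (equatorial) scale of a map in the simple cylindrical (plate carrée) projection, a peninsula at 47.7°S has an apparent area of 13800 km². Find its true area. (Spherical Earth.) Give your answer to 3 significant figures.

Plate carrée maps x = Rλ, y = Rφ. The meridian scale is h = 1 and the parallel scale is k = 1/cos φ = sec φ.
Areal scale = h·k = 1 × sec φ; at 47.7°, h = 1.000, k = 1.486, so h·k = 1.486.
True area = apparent / (areal scale) = 13800 / 1.486 ≈ 9290 km².

9290 km²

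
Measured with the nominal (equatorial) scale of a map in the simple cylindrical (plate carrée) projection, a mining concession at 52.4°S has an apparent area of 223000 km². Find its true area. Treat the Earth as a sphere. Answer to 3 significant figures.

In the plate carrée (x = Rλ, y = Rφ), meridians are true-scale (h = 1) and parallels are stretched by k = sec φ.
Areal scale = h·k = 1 × sec φ; at 52.4°, h = 1.000, k = 1.639, so h·k = 1.639.
True area = apparent / (areal scale) = 223000 / 1.639 ≈ 136000 km².

136000 km²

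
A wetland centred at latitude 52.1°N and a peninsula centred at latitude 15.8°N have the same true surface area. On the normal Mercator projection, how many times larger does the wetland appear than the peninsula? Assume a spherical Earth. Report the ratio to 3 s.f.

2.45

On Mercator, area is exaggerated by sec²φ = 1/cos²φ.
At 52.1°: sec²(52.1°) = 1/0.6143² = 2.650.
At 15.8°: sec²(15.8°) = 1/0.9622² = 1.080.
Ratio = 2.650/1.080 = cos²(15.8°)/cos²(52.1°) ≈ 2.45.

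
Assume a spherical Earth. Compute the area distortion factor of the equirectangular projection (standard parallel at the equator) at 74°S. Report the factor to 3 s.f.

Plate carrée maps x = Rλ, y = Rφ. The meridian scale is h = 1 and the parallel scale is k = 1/cos φ = sec φ.
Areal scale = h·k = 1 × sec φ; at 74°, h = 1.000, k = 3.628, so h·k = 3.628.

3.63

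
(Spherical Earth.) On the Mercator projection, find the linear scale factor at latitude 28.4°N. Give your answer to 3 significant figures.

Mercator is conformal, so the point scale is isotropic: h = k = sec φ = 1/cos φ.
k = 1/cos 28.4° = 1/0.8796 = 1.137.

1.14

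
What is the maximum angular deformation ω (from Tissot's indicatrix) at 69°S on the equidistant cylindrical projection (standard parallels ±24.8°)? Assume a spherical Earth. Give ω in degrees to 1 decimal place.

The equidistant cylindrical projection with φ₀ = 24.8° has h = 1 (meridians true) and k = cos φ₀ / cos φ along parallels.
At 69°: h = 1.000, k = 2.533; principal scales a = 2.533, b = 1.000.
sin(ω/2) = (a − b)/(a + b) = 1.533/3.533 = 0.4339, so ω = 2 arcsin(0.4339) ≈ 51.4°.

51.4°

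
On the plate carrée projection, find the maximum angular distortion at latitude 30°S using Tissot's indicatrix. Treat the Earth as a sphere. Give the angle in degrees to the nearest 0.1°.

8.2°

For the equirectangular projection with φ₀ = 0 (plate carrée), h = 1 along meridians and k = sec φ along parallels.
At 30°: h = 1.000, k = 1.155; principal scales a = 1.155, b = 1.000.
sin(ω/2) = (a − b)/(a + b) = 0.1547/2.155 = 0.07180, so ω = 2 arcsin(0.07180) ≈ 8.2°.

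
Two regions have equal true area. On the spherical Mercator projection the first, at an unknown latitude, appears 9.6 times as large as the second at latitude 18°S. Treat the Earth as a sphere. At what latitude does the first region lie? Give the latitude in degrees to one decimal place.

72.1°

For equal true areas on Mercator, apparent areas scale as sec²φ, so the ratio is cos²φ₂ / cos²φ₁.
cos²φ₂ / cos²φ₁ = 9.6  ⇒  cos φ₁ = cos 18° / √9.6 = 0.9511/3.098 = 0.3070.
φ₁ = arccos(0.3070) ≈ 72.1°.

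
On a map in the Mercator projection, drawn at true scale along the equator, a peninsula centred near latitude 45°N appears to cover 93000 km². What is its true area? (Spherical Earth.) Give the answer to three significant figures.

46500 km²

For Mercator, h = k = sec φ (a conformal cylindrical projection has a single point scale, 1/cos φ).
Areal scale = k² = sec²φ = 1/cos²(45°) = 1/0.7071² = 2.000.
True area = apparent / (areal scale) = 93000 / 2.000 ≈ 46500 km².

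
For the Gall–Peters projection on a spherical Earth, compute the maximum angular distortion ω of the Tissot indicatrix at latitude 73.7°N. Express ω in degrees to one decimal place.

Gall–Peters is a cylindrical equal-area projection with standard parallels at ±45°. Cylindrical equal-area (φ₀ = 45°): h = cos φ / cos 45° along meridians, k = cos 45° / cos φ along parallels; h·k = 1.
At 73.7°: h = 0.3969, k = 2.519; principal scales a = 2.519, b = 0.3969.
sin(ω/2) = (a − b)/(a + b) = 2.122/2.916 = 0.7278, so ω = 2 arcsin(0.7278) ≈ 93.4°.

93.4°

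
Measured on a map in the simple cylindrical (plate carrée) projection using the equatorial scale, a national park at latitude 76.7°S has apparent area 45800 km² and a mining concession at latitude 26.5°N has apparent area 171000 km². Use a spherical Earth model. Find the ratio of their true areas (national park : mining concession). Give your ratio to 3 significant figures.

0.0688

Plate carrée has h = 1 and k = sec φ, giving areal scale sec φ; true area = (apparent area) · cos φ.
True area of national park: 45800 × cos(76.7°) = 45800 × 0.2300 = 10540 km².
True area of mining concession: 171000 × cos(26.5°) = 171000 × 0.8949 = 153000 km².
Ratio = 10540 / 153000 ≈ 0.0688.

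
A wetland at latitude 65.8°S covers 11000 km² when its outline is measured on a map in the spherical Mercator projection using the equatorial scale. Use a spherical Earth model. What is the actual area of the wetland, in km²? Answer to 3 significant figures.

1850 km²

Mercator is conformal, so the point scale is isotropic: h = k = sec φ = 1/cos φ.
Areal scale = k² = sec²φ = 1/cos²(65.8°) = 1/0.4099² = 5.951.
True area = apparent / (areal scale) = 11000 / 5.951 ≈ 1850 km².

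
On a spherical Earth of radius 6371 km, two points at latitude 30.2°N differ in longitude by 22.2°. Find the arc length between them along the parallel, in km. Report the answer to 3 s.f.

2130 km

Arc length along a parallel = R cos φ · Δλ (with Δλ in radians).
= 6371 × cos 30.2° × (22.2° × π/180) = 6371 × 0.8643 × 0.3875 ≈ 2130 km.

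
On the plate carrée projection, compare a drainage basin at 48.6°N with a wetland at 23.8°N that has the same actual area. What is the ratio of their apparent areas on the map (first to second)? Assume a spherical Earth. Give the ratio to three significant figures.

1.38

Plate carrée maps x = Rλ, y = Rφ. The meridian scale is h = 1 and the parallel scale is k = 1/cos φ = sec φ.
Areal scale at 48.6°: h·k = 1.000 × 1.512 = 1.512.
Areal scale at 23.8°: h·k = 1.000 × 1.093 = 1.093.
Ratio = 1.512/1.093 ≈ 1.38.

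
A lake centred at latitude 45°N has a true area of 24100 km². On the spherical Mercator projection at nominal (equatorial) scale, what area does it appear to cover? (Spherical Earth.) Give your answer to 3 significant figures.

For Mercator, h = k = sec φ (a conformal cylindrical projection has a single point scale, 1/cos φ).
Areal scale = k² = sec²φ = 1/cos²(45°) = 1/0.7071² = 2.000.
Apparent area = 24100 × 2.000 ≈ 48200 km².

48200 km²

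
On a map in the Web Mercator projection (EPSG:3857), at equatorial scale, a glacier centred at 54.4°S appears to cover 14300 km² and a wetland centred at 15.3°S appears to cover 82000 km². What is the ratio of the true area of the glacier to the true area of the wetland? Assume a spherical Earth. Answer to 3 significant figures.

On Mercator the areal scale is sec²φ, so true area = apparent × cos²φ.
True area of glacier: 14300 × cos²(54.4°) = 14300 × 0.3389 = 4846 km².
True area of wetland: 82000 × cos²(15.3°) = 82000 × 0.9304 = 76290 km².
Ratio = 4846 / 76290 ≈ 0.0635.

0.0635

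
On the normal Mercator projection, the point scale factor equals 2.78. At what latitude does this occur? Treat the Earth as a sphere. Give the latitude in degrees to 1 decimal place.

68.9°

Mercator scale is k = sec φ = 1/cos φ.
1/cos φ = 2.78  ⇒  cos φ = 0.3597  ⇒  φ = arccos(0.3597) ≈ 68.9°.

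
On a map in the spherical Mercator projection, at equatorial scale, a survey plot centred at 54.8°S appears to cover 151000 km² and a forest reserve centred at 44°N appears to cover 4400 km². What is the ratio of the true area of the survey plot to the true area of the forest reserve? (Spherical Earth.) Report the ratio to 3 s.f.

Since Mercator area scale is 1/cos²φ, the true area equals the apparent area multiplied by cos²φ.
True area of survey plot: 151000 × cos²(54.8°) = 151000 × 0.3323 = 50170 km².
True area of forest reserve: 4400 × cos²(44°) = 4400 × 0.5174 = 2277 km².
Ratio = 50170 / 2277 ≈ 22.0.

22.0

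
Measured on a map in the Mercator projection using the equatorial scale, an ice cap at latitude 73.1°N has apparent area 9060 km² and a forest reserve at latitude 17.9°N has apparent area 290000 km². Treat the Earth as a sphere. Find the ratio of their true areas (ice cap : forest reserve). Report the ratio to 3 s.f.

0.00292

Mercator's areal exaggeration is sec²φ; hence true area = (apparent area) · cos²φ.
True area of ice cap: 9060 × cos²(73.1°) = 9060 × 0.08451 = 765.6 km².
True area of forest reserve: 290000 × cos²(17.9°) = 290000 × 0.9055 = 262600 km².
Ratio = 765.6 / 262600 ≈ 0.00292.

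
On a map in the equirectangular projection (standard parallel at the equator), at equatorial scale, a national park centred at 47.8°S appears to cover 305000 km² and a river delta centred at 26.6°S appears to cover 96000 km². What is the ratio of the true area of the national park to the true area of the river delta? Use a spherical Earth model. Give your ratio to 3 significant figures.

On the plate carrée, areal scale = h·k = 1 × sec φ, so true area = apparent × cos φ.
True area of national park: 305000 × cos(47.8°) = 305000 × 0.6717 = 204900 km².
True area of river delta: 96000 × cos(26.6°) = 96000 × 0.8942 = 85840 km².
Ratio = 204900 / 85840 ≈ 2.39.

2.39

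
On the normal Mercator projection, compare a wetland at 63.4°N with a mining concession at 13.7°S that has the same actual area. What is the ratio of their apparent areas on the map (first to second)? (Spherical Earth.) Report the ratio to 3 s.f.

4.71

On Mercator, area is exaggerated by sec²φ = 1/cos²φ.
At 63.4°: sec²(63.4°) = 1/0.4478² = 4.988.
At 13.7°: sec²(13.7°) = 1/0.9715² = 1.059.
Ratio = 4.988/1.059 = cos²(13.7°)/cos²(63.4°) ≈ 4.71.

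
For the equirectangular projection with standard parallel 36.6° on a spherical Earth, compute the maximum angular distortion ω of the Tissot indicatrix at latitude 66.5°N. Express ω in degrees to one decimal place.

With standard parallel φ₀ = 36.6°, the equirectangular projection gives x = Rλ cos φ₀, y = Rφ, so h = 1 and k = cos 36.6° / cos φ.
At 66.5°: h = 1.000, k = 2.013; principal scales a = 2.013, b = 1.000.
sin(ω/2) = (a − b)/(a + b) = 1.013/3.013 = 0.3363, so ω = 2 arcsin(0.3363) ≈ 39.3°.

39.3°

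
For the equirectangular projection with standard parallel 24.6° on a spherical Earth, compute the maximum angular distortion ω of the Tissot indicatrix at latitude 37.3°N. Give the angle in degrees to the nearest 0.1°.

7.7°

With standard parallel φ₀ = 24.6°, the equirectangular projection gives x = Rλ cos φ₀, y = Rφ, so h = 1 and k = cos 24.6° / cos φ.
At 37.3°: h = 1.000, k = 1.143; principal scales a = 1.143, b = 1.000.
sin(ω/2) = (a − b)/(a + b) = 0.1430/2.143 = 0.06673, so ω = 2 arcsin(0.06673) ≈ 7.7°.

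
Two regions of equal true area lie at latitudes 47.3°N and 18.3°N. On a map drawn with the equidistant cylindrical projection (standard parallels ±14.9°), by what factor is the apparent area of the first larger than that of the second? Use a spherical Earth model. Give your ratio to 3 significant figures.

1.40

In the equirectangular projection with standard parallel φ₀ = 14.9° (x = Rλ cos φ₀, y = Rφ), meridians are true-scale (h = 1) and the parallel scale is k = cos φ₀ / cos φ.
Areal scale at 47.3°: h·k = 1.000 × 1.425 = 1.425.
Areal scale at 18.3°: h·k = 1.000 × 1.018 = 1.018.
Ratio = 1.425/1.018 ≈ 1.40.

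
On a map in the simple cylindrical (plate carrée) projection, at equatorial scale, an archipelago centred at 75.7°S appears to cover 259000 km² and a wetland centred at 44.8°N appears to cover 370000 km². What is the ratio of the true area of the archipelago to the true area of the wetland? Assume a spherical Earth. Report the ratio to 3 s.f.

0.244

On the plate carrée, areal scale = h·k = 1 × sec φ, so true area = apparent × cos φ.
True area of archipelago: 259000 × cos(75.7°) = 259000 × 0.2470 = 63970 km².
True area of wetland: 370000 × cos(44.8°) = 370000 × 0.7096 = 262500 km².
Ratio = 63970 / 262500 ≈ 0.244.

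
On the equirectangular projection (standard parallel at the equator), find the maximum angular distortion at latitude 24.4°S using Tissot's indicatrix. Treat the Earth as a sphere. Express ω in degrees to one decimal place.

In the plate carrée (x = Rλ, y = Rφ), meridians are true-scale (h = 1) and parallels are stretched by k = sec φ.
At 24.4°: h = 1.000, k = 1.098; principal scales a = 1.098, b = 1.000.
sin(ω/2) = (a − b)/(a + b) = 0.09808/2.098 = 0.04675, so ω = 2 arcsin(0.04675) ≈ 5.4°.

5.4°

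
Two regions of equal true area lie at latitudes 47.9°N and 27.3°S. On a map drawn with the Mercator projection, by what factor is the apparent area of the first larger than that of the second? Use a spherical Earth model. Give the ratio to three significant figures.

1.76

Mercator areal scale is sec²φ.
At 47.9°: sec²(47.9°) = 1/0.6704² = 2.225.
At 27.3°: sec²(27.3°) = 1/0.8886² = 1.266.
Ratio = 2.225/1.266 = cos²(27.3°)/cos²(47.9°) ≈ 1.76.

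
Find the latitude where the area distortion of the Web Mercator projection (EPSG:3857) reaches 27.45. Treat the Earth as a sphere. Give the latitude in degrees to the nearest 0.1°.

79.0°

Mercator areal scale is sec²φ.
sec²φ = 27.45  ⇒  cos²φ = 0.03643  ⇒  cos φ = 0.1909.
φ = arccos(0.1909) ≈ 79.0°.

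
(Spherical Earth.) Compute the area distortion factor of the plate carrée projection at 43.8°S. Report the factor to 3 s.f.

1.39

In the plate carrée (x = Rλ, y = Rφ), meridians are true-scale (h = 1) and parallels are stretched by k = sec φ.
Areal scale = h·k = 1 × sec φ; at 43.8°, h = 1.000, k = 1.386, so h·k = 1.386.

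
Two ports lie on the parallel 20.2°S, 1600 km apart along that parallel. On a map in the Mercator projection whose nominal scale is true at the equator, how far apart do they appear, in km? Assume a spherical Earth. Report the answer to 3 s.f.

Mercator is conformal, so the point scale is isotropic: h = k = sec φ = 1/cos φ.
Along the parallel, k = sec 20.2° = 1/0.9385 = 1.066.
Map distance = 1600 × 1.066 ≈ 1700 km.

1700 km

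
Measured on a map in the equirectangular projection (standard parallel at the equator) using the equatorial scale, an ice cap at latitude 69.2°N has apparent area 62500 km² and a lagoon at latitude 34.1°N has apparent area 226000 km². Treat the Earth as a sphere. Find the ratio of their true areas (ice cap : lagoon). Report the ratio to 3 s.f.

0.119

Plate carrée has h = 1 and k = sec φ, giving areal scale sec φ; true area = (apparent area) · cos φ.
True area of ice cap: 62500 × cos(69.2°) = 62500 × 0.3551 = 22190 km².
True area of lagoon: 226000 × cos(34.1°) = 226000 × 0.8281 = 187100 km².
Ratio = 22190 / 187100 ≈ 0.119.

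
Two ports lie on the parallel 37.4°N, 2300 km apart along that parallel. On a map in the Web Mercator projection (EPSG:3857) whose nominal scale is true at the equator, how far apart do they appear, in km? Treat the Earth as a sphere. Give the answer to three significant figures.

The Mercator projection is conformal; its linear scale factor is the same in every direction and equals sec φ = 1/cos φ.
Along the parallel, k = sec 37.4° = 1/0.7944 = 1.259.
Map distance = 2300 × 1.259 ≈ 2900 km.

2900 km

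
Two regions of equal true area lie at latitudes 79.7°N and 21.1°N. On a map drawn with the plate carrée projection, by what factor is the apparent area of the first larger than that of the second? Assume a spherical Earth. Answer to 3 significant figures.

For the equirectangular projection with φ₀ = 0 (plate carrée), h = 1 along meridians and k = sec φ along parallels.
Areal scale at 79.7°: h·k = 1.000 × 5.593 = 5.593.
Areal scale at 21.1°: h·k = 1.000 × 1.072 = 1.072.
Ratio = 5.593/1.072 ≈ 5.22.

5.22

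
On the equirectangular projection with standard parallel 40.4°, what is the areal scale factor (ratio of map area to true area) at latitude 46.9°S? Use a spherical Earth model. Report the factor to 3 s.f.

The equidistant cylindrical projection with φ₀ = 40.4° has h = 1 (meridians true) and k = cos φ₀ / cos φ along parallels.
Areal scale = h·k = 1 × cos φ₀ / cos φ; at 46.9°, h = 1.000, k = 1.115, so h·k = 1.115.

1.11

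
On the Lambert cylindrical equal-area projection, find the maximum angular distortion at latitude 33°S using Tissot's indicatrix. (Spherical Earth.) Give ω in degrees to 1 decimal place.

The Lambert cylindrical equal-area projection is the cylindrical equal-area projection with its standard parallel at the equator (φ₀ = 0). Cylindrical equal-area (φ₀ = 0°): h = cos φ / cos 0° along meridians, k = cos 0° / cos φ along parallels; h·k = 1.
At 33°: h = 0.8387, k = 1.192; principal scales a = 1.192, b = 0.8387.
sin(ω/2) = (a − b)/(a + b) = 0.3537/2.031 = 0.1741, so ω = 2 arcsin(0.1741) ≈ 20.1°.

20.1°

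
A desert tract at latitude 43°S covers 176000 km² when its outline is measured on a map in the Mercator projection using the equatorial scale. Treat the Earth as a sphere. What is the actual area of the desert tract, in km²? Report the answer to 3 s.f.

The Mercator projection is conformal; its linear scale factor is the same in every direction and equals sec φ = 1/cos φ.
Areal scale = k² = sec²φ = 1/cos²(43°) = 1/0.7314² = 1.870.
True area = apparent / (areal scale) = 176000 / 1.870 ≈ 94100 km².

94100 km²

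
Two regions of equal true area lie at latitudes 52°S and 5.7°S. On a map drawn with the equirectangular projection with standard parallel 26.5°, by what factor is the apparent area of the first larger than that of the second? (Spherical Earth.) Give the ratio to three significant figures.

With standard parallel φ₀ = 26.5°, the equirectangular projection gives x = Rλ cos φ₀, y = Rφ, so h = 1 and k = cos 26.5° / cos φ.
Areal scale at 52°: h·k = 1.000 × 1.454 = 1.454.
Areal scale at 5.7°: h·k = 1.000 × 0.8994 = 0.8994.
Ratio = 1.454/0.8994 ≈ 1.62.

1.62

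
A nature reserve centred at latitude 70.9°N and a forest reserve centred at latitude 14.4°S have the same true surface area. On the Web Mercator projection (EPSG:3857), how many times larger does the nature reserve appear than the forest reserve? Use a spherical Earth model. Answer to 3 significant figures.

Mercator is conformal with k = sec φ, so areal scale = k² = sec²φ.
At 70.9°: sec²(70.9°) = 1/0.3272² = 9.340.
At 14.4°: sec²(14.4°) = 1/0.9686² = 1.066.
Ratio = 9.340/1.066 = cos²(14.4°)/cos²(70.9°) ≈ 8.76.

8.76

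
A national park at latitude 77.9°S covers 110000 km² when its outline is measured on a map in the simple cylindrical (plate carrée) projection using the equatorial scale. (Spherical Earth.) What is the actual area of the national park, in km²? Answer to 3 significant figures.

In the plate carrée (x = Rλ, y = Rφ), meridians are true-scale (h = 1) and parallels are stretched by k = sec φ.
Areal scale = h·k = 1 × sec φ; at 77.9°, h = 1.000, k = 4.771, so h·k = 4.771.
True area = apparent / (areal scale) = 110000 / 4.771 ≈ 23100 km².

23100 km²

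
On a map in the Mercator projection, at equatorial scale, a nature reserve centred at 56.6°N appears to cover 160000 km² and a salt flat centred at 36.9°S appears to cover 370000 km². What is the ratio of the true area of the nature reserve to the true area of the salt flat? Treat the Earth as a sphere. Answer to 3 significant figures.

On Mercator the areal scale is sec²φ, so true area = apparent × cos²φ.
True area of nature reserve: 160000 × cos²(56.6°) = 160000 × 0.3030 = 48480 km².
True area of salt flat: 370000 × cos²(36.9°) = 370000 × 0.6395 = 236600 km².
Ratio = 48480 / 236600 ≈ 0.205.

0.205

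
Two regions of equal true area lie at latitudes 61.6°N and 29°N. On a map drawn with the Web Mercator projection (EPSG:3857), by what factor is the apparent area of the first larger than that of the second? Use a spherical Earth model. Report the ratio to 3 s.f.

Mercator is conformal with k = sec φ, so areal scale = k² = sec²φ.
At 61.6°: sec²(61.6°) = 1/0.4756² = 4.421.
At 29°: sec²(29°) = 1/0.8746² = 1.307.
Ratio = 4.421/1.307 = cos²(29°)/cos²(61.6°) ≈ 3.38.

3.38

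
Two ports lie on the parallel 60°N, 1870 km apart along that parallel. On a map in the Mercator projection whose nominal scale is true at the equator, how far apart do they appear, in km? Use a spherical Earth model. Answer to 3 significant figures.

Mercator is conformal, so the point scale is isotropic: h = k = sec φ = 1/cos φ.
Along the parallel, k = sec 60° = 1/0.5000 = 2.000.
Map distance = 1870 × 2.000 ≈ 3740 km.

3740 km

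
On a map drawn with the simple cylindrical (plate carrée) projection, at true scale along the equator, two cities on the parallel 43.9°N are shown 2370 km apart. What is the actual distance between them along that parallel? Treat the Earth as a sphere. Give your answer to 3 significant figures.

1710 km

In the plate carrée (x = Rλ, y = Rφ), meridians are true-scale (h = 1) and parallels are stretched by k = sec φ.
Along the parallel at 43.9°, map distances are exaggerated by k = sec 43.9° = 1.388.
True distance = 2370 / 1.388 = 2370 × cos 43.9° ≈ 1710 km.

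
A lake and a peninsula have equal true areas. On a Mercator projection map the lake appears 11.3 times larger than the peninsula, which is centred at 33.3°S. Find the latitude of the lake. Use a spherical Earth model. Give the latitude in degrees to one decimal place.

On Mercator, (apparent₁)/(apparent₂) = sec²φ₁ / sec²φ₂ when true areas are equal.
cos²φ₂ / cos²φ₁ = 11.3  ⇒  cos φ₁ = cos 33.3° / √11.3 = 0.8358/3.362 = 0.2486.
φ₁ = arccos(0.2486) ≈ 75.6°.

75.6°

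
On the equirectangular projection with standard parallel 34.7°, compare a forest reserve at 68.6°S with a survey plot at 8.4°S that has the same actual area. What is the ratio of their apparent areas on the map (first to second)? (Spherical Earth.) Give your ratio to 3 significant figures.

2.71

In the equirectangular projection with standard parallel φ₀ = 34.7° (x = Rλ cos φ₀, y = Rφ), meridians are true-scale (h = 1) and the parallel scale is k = cos φ₀ / cos φ.
Areal scale at 68.6°: h·k = 1.000 × 2.253 = 2.253.
Areal scale at 8.4°: h·k = 1.000 × 0.8311 = 0.8311.
Ratio = 2.253/0.8311 ≈ 2.71.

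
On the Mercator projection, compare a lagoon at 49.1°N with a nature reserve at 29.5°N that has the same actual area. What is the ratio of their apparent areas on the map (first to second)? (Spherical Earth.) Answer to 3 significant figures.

1.77

Mercator is conformal with k = sec φ, so areal scale = k² = sec²φ.
At 49.1°: sec²(49.1°) = 1/0.6547² = 2.333.
At 29.5°: sec²(29.5°) = 1/0.8704² = 1.320.
Ratio = 2.333/1.320 = cos²(29.5°)/cos²(49.1°) ≈ 1.77.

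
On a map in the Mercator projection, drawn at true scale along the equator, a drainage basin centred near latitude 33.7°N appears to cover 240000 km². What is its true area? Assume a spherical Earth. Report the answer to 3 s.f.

For Mercator, h = k = sec φ (a conformal cylindrical projection has a single point scale, 1/cos φ).
Areal scale = k² = sec²φ = 1/cos²(33.7°) = 1/0.8320² = 1.445.
True area = apparent / (areal scale) = 240000 / 1.445 ≈ 166000 km².

166000 km²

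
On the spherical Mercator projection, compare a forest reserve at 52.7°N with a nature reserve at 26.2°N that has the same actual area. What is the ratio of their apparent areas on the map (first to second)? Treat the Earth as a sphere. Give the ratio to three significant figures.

Mercator is conformal with k = sec φ, so areal scale = k² = sec²φ.
At 52.7°: sec²(52.7°) = 1/0.6060² = 2.723.
At 26.2°: sec²(26.2°) = 1/0.8973² = 1.242.
Ratio = 2.723/1.242 = cos²(26.2°)/cos²(52.7°) ≈ 2.19.

2.19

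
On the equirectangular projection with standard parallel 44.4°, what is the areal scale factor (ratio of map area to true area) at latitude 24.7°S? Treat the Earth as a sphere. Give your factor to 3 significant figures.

0.786

In the equirectangular projection with standard parallel φ₀ = 44.4° (x = Rλ cos φ₀, y = Rφ), meridians are true-scale (h = 1) and the parallel scale is k = cos φ₀ / cos φ.
Areal scale = h·k = 1 × cos φ₀ / cos φ; at 24.7°, h = 1.000, k = 0.7864, so h·k = 0.7864.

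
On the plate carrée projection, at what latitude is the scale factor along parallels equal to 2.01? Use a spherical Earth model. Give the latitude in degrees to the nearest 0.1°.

60.2°

Plate carrée: h = 1, k = sec φ along parallels.
sec φ = 2.01  ⇒  cos φ = 0.4975  ⇒  φ ≈ 60.2°.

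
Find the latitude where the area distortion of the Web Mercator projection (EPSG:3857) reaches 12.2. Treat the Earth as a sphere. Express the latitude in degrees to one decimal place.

73.4°

Mercator areal scale is sec²φ.
sec²φ = 12.2  ⇒  cos²φ = 0.08197  ⇒  cos φ = 0.2863.
φ = arccos(0.2863) ≈ 73.4°.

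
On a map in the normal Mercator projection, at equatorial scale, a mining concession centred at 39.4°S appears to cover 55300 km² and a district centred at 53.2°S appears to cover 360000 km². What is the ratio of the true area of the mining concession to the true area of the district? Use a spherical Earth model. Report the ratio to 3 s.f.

0.256

Since Mercator area scale is 1/cos²φ, the true area equals the apparent area multiplied by cos²φ.
True area of mining concession: 55300 × cos²(39.4°) = 55300 × 0.5971 = 33020 km².
True area of district: 360000 × cos²(53.2°) = 360000 × 0.3588 = 129200 km².
Ratio = 33020 / 129200 ≈ 0.256.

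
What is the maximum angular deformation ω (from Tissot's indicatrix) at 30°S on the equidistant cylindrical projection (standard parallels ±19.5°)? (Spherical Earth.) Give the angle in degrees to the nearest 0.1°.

4.9°

In the equirectangular projection with standard parallel φ₀ = 19.5° (x = Rλ cos φ₀, y = Rφ), meridians are true-scale (h = 1) and the parallel scale is k = cos φ₀ / cos φ.
At 30°: h = 1.000, k = 1.088; principal scales a = 1.088, b = 1.000.
sin(ω/2) = (a − b)/(a + b) = 0.08847/2.088 = 0.04236, so ω = 2 arcsin(0.04236) ≈ 4.9°.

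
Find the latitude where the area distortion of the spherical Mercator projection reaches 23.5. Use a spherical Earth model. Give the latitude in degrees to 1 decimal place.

78.1°

Mercator areal scale is sec²φ.
sec²φ = 23.5  ⇒  cos²φ = 0.04255  ⇒  cos φ = 0.2063.
φ = arccos(0.2063) ≈ 78.1°.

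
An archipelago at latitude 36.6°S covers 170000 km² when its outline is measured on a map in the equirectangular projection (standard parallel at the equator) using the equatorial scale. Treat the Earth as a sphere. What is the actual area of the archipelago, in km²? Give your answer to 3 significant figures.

For the equirectangular projection with φ₀ = 0 (plate carrée), h = 1 along meridians and k = sec φ along parallels.
Areal scale = h·k = 1 × sec φ; at 36.6°, h = 1.000, k = 1.246, so h·k = 1.246.
True area = apparent / (areal scale) = 170000 / 1.246 ≈ 136000 km².

136000 km²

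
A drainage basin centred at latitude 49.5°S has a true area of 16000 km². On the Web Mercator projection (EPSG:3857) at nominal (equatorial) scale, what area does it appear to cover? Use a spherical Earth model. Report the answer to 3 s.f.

For Mercator, h = k = sec φ (a conformal cylindrical projection has a single point scale, 1/cos φ).
Areal scale = k² = sec²φ = 1/cos²(49.5°) = 1/0.6494² = 2.371.
Apparent area = 16000 × 2.371 ≈ 37900 km².

37900 km²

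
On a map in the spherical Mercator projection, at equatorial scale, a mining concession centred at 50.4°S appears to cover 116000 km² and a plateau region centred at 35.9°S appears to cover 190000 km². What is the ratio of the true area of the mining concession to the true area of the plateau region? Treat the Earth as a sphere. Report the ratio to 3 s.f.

On Mercator the areal scale is sec²φ, so true area = apparent × cos²φ.
True area of mining concession: 116000 × cos²(50.4°) = 116000 × 0.4063 = 47130 km².
True area of plateau region: 190000 × cos²(35.9°) = 190000 × 0.6562 = 124700 km².
Ratio = 47130 / 124700 ≈ 0.378.

0.378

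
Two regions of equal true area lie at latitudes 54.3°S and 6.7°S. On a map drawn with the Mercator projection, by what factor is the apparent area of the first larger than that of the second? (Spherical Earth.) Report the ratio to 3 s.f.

2.90

Mercator areal scale is sec²φ.
At 54.3°: sec²(54.3°) = 1/0.5835² = 2.937.
At 6.7°: sec²(6.7°) = 1/0.9932² = 1.014.
Ratio = 2.937/1.014 = cos²(6.7°)/cos²(54.3°) ≈ 2.90.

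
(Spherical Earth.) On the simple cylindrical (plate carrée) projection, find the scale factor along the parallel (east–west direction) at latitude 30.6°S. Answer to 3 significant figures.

1.16

For the equirectangular projection with φ₀ = 0 (plate carrée), h = 1 along meridians and k = sec φ along parallels.
k = 1/cos 30.6° = 1/0.8607 = 1.162.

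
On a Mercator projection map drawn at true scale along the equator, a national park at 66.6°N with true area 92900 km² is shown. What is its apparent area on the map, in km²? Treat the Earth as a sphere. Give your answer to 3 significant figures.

589000 km²

For Mercator, h = k = sec φ (a conformal cylindrical projection has a single point scale, 1/cos φ).
Areal scale = k² = sec²φ = 1/cos²(66.6°) = 1/0.3971² = 6.340.
Apparent area = 92900 × 6.340 ≈ 589000 km².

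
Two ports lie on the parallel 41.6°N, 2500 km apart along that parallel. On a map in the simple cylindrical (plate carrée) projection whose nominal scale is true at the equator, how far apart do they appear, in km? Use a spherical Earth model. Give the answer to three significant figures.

3340 km

Plate carrée maps x = Rλ, y = Rφ. The meridian scale is h = 1 and the parallel scale is k = 1/cos φ = sec φ.
Along the parallel, k = sec 41.6° = 1/0.7478 = 1.337.
Map distance = 2500 × 1.337 ≈ 3340 km.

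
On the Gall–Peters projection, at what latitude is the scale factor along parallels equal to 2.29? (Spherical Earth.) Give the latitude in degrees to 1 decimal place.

Gall–Peters is a cylindrical equal-area projection with standard parallels at ±45°. A cylindrical equal-area projection with standard parallel φ₀ has meridian scale h = cos φ / cos φ₀ and parallel scale k = cos φ₀ / cos φ (so areas are preserved, h·k = 1).
k = cos φ₀ / cos φ = 2.29  ⇒  cos φ = cos 45° / 2.29 = 0.3088.
φ = arccos(0.3088) ≈ 72.0°.

72.0°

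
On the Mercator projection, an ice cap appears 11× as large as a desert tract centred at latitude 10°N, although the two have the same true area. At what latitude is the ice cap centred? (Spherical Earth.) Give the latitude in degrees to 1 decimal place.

Mercator areal scale is sec²φ, so apparent-area ratio = sec²φ₁ / sec²φ₂ = cos²φ₂ / cos²φ₁.
cos²φ₂ / cos²φ₁ = 11  ⇒  cos φ₁ = cos 10° / √11 = 0.9848/3.317 = 0.2969.
φ₁ = arccos(0.2969) ≈ 72.7°.

72.7°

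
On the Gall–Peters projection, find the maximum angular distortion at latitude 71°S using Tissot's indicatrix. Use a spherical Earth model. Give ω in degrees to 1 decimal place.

Gall–Peters is a cylindrical equal-area projection with standard parallels at ±45°. A cylindrical equal-area projection with standard parallel φ₀ has meridian scale h = cos φ / cos φ₀ and parallel scale k = cos φ₀ / cos φ (so areas are preserved, h·k = 1).
At 71°: h = 0.4604, k = 2.172; principal scales a = 2.172, b = 0.4604.
sin(ω/2) = (a − b)/(a + b) = 1.711/2.632 = 0.6502, so ω = 2 arcsin(0.6502) ≈ 81.1°.

81.1°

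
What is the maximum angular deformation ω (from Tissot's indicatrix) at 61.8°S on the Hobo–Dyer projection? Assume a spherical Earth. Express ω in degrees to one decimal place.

56.9°

Hobo–Dyer is a cylindrical equal-area projection with standard parallels at ±37.5°. Cylindrical equal-area (φ₀ = 37.5°): h = cos φ / cos 37.5° along meridians, k = cos 37.5° / cos φ along parallels; h·k = 1.
At 61.8°: h = 0.5956, k = 1.679; principal scales a = 1.679, b = 0.5956.
sin(ω/2) = (a − b)/(a + b) = 1.083/2.275 = 0.4763, so ω = 2 arcsin(0.4763) ≈ 56.9°.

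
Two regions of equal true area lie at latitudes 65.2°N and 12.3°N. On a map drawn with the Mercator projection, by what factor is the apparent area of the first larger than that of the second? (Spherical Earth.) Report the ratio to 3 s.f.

5.43

Mercator areal scale is sec²φ.
At 65.2°: sec²(65.2°) = 1/0.4195² = 5.684.
At 12.3°: sec²(12.3°) = 1/0.9770² = 1.048.
Ratio = 5.684/1.048 = cos²(12.3°)/cos²(65.2°) ≈ 5.43.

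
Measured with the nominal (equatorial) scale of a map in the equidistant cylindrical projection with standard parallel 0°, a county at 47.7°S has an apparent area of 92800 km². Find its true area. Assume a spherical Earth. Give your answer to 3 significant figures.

62500 km²

In the plate carrée (x = Rλ, y = Rφ), meridians are true-scale (h = 1) and parallels are stretched by k = sec φ.
Areal scale = h·k = 1 × sec φ; at 47.7°, h = 1.000, k = 1.486, so h·k = 1.486.
True area = apparent / (areal scale) = 92800 / 1.486 ≈ 62500 km².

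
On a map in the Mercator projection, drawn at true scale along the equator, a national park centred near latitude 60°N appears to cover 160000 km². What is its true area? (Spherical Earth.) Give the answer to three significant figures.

Mercator is conformal, so the point scale is isotropic: h = k = sec φ = 1/cos φ.
Areal scale = k² = sec²φ = 1/cos²(60°) = 1/0.5000² = 4.000.
True area = apparent / (areal scale) = 160000 / 4.000 ≈ 40000 km².

40000 km²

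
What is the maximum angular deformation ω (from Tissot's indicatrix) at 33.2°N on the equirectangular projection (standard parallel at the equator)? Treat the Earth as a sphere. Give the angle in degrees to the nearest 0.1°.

For the equirectangular projection with φ₀ = 0 (plate carrée), h = 1 along meridians and k = sec φ along parallels.
At 33.2°: h = 1.000, k = 1.195; principal scales a = 1.195, b = 1.000.
sin(ω/2) = (a − b)/(a + b) = 0.1951/2.195 = 0.08887, so ω = 2 arcsin(0.08887) ≈ 10.2°.

10.2°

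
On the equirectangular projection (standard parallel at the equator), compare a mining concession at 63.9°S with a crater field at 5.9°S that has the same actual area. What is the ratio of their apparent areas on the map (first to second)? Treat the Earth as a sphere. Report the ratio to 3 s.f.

2.26

For the equirectangular projection with φ₀ = 0 (plate carrée), h = 1 along meridians and k = sec φ along parallels.
Areal scale at 63.9°: h·k = 1.000 × 2.273 = 2.273.
Areal scale at 5.9°: h·k = 1.000 × 1.005 = 1.005.
Ratio = 2.273/1.005 ≈ 2.26.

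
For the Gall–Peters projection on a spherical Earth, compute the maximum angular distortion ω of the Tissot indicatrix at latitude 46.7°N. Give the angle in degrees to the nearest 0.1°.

Gall–Peters is a cylindrical equal-area projection with standard parallels at ±45°. For cylindrical equal-area with standard parallel φ₀, h = cos φ / cos φ₀ and k = cos φ₀ / cos φ, so h·k = 1.
At 46.7°: h = 0.9699, k = 1.031; principal scales a = 1.031, b = 0.9699.
sin(ω/2) = (a − b)/(a + b) = 0.06115/2.001 = 0.03056, so ω = 2 arcsin(0.03056) ≈ 3.5°.

3.5°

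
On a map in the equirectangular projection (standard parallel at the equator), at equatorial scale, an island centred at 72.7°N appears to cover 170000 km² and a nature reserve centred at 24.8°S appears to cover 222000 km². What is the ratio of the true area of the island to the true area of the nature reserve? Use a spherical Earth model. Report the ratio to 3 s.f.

On the plate carrée, areal scale = h·k = 1 × sec φ, so true area = apparent × cos φ.
True area of island: 170000 × cos(72.7°) = 170000 × 0.2974 = 50550 km².
True area of nature reserve: 222000 × cos(24.8°) = 222000 × 0.9078 = 201500 km².
Ratio = 50550 / 201500 ≈ 0.251.

0.251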